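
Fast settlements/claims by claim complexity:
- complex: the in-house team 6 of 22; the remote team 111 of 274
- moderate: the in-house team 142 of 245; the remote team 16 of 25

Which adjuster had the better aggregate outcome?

the in-house team

Complex: the in-house team 6/22 = 27.3%, the remote team 111/274 = 40.5% → the remote team
Moderate: the in-house team 142/245 = 58.0%, the remote team 16/25 = 64.0% → the remote team
Overall: the in-house team 148/267 = 55.4%, the remote team 127/299 = 42.5% → the in-house team
(The remote team wins every claim group but the in-house team wins overall — the remote team's claims skew toward the low-rate complex group.)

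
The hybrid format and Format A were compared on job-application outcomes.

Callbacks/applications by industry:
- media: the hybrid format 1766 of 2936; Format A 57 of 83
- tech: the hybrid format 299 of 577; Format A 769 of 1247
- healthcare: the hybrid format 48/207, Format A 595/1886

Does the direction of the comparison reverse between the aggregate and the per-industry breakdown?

Yes

Media: the hybrid format 1766/2936 = 60.1%, Format A 57/83 = 68.7% → Format A
Tech: the hybrid format 299/577 = 51.8%, Format A 769/1247 = 61.7% → Format A
Healthcare: the hybrid format 48/207 = 23.2%, Format A 595/1886 = 31.5% → Format A
Overall: the hybrid format 2113/3720 = 56.8%, Format A 1421/3216 = 44.2% → the hybrid format
Format A wins each industry group but the hybrid format wins overall — the comparison reverses. Format A's applications skew toward healthcare, which has a lower base rate.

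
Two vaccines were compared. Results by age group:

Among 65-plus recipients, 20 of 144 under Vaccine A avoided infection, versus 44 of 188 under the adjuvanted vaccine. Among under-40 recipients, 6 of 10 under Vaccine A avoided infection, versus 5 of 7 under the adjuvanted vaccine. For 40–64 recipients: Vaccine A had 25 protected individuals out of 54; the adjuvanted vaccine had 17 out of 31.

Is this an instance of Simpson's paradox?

65-plus: Vaccine A 20/144 = 13.9%, the adjuvanted vaccine 44/188 = 23.4% → the adjuvanted vaccine
Under-40: Vaccine A 6/10 = 60.0%, the adjuvanted vaccine 5/7 = 71.4% → the adjuvanted vaccine
40–64: Vaccine A 25/54 = 46.3%, the adjuvanted vaccine 17/31 = 54.8% → the adjuvanted vaccine
Overall: Vaccine A 51/208 = 24.5%, the adjuvanted vaccine 66/226 = 29.2% → the adjuvanted vaccine
The adjuvanted vaccine wins overall and in every age group — no reversal.

No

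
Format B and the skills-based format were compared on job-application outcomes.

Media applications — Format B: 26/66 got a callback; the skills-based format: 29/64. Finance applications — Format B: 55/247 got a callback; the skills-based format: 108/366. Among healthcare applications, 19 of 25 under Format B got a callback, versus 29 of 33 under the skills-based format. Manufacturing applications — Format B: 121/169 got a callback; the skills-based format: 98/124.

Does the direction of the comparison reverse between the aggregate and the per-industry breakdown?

No

Media: Format B 26/66 = 39.4%, the skills-based format 29/64 = 45.3% → the skills-based format
Finance: Format B 55/247 = 22.3%, the skills-based format 108/366 = 29.5% → the skills-based format
Healthcare: Format B 19/25 = 76.0%, the skills-based format 29/33 = 87.9% → the skills-based format
Manufacturing: Format B 121/169 = 71.6%, the skills-based format 98/124 = 79.0% → the skills-based format
Overall: Format B 221/507 = 43.6%, the skills-based format 264/587 = 45.0% → the skills-based format
The skills-based format wins overall and in every industry group — no reversal.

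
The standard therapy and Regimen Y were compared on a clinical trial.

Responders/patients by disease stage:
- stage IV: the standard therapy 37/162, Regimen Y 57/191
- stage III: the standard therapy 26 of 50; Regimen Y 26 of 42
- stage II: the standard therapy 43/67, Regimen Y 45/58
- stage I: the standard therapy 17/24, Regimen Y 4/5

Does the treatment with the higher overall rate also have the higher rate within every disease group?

Stage IV: the standard therapy 37/162 = 22.8%, Regimen Y 57/191 = 29.8% → Regimen Y
Stage III: the standard therapy 26/50 = 52.0%, Regimen Y 26/42 = 61.9% → Regimen Y
Stage II: the standard therapy 43/67 = 64.2%, Regimen Y 45/58 = 77.6% → Regimen Y
Stage I: the standard therapy 17/24 = 70.8%, Regimen Y 4/5 = 80.0% → Regimen Y
Overall: the standard therapy 123/303 = 40.6%, Regimen Y 132/296 = 44.6% → Regimen Y
Regimen Y wins overall and in every disease group — no reversal.

Yes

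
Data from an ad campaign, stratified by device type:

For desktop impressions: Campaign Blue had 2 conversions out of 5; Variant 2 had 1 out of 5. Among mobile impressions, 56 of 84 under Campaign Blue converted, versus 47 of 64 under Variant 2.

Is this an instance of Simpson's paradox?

No

Desktop: Campaign Blue 2/5 = 40.0%, Variant 2 1/5 = 20.0% → Campaign Blue
Mobile: Campaign Blue 56/84 = 66.7%, Variant 2 47/64 = 73.4% → Variant 2
Overall: Campaign Blue 58/89 = 65.2%, Variant 2 48/69 = 69.6% → Variant 2
Neither sweeps: Campaign Blue wins 1 of 2 groups, Variant 2 wins 1. Variant 2 wins overall but not every group — no Simpson reversal.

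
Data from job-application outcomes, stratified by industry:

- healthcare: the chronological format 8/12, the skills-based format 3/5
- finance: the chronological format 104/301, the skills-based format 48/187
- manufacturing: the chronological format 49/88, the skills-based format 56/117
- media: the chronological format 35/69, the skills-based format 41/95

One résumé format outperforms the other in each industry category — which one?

the chronological format

Healthcare: the chronological format 8/12 = 66.7%, the skills-based format 3/5 = 60.0% → the chronological format
Finance: the chronological format 104/301 = 34.6%, the skills-based format 48/187 = 25.7% → the chronological format
Manufacturing: the chronological format 49/88 = 55.7%, the skills-based format 56/117 = 47.9% → the chronological format
Media: the chronological format 35/69 = 50.7%, the skills-based format 41/95 = 43.2% → the chronological format
The chronological format has the higher rate in all 4 groups.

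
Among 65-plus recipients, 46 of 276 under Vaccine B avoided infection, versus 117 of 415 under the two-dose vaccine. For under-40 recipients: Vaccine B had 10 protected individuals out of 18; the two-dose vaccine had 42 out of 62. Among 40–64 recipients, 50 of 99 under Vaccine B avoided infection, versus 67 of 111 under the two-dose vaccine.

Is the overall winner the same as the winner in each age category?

Yes

65-plus: Vaccine B 46/276 = 16.7%, the two-dose vaccine 117/415 = 28.2% → the two-dose vaccine
Under-40: Vaccine B 10/18 = 55.6%, the two-dose vaccine 42/62 = 67.7% → the two-dose vaccine
40–64: Vaccine B 50/99 = 50.5%, the two-dose vaccine 67/111 = 60.4% → the two-dose vaccine
Overall: Vaccine B 106/393 = 27.0%, the two-dose vaccine 226/588 = 38.4% → the two-dose vaccine
The two-dose vaccine wins overall and in every age group — no reversal.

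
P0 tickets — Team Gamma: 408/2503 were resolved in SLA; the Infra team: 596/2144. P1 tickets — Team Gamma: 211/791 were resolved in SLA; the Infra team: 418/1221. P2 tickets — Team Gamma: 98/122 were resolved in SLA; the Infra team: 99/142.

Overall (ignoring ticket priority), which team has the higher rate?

P0: Team Gamma 408/2503 = 16.3%, the Infra team 596/2144 = 27.8% → the Infra team
P1: Team Gamma 211/791 = 26.7%, the Infra team 418/1221 = 34.2% → the Infra team
P2: Team Gamma 98/122 = 80.3%, the Infra team 99/142 = 69.7% → Team Gamma
Overall: Team Gamma 717/3416 = 21.0%, the Infra team 1113/3507 = 31.7% → the Infra team
(Neither sweeps every ticket group, but the Infra team has the higher pooled rate.)

the Infra team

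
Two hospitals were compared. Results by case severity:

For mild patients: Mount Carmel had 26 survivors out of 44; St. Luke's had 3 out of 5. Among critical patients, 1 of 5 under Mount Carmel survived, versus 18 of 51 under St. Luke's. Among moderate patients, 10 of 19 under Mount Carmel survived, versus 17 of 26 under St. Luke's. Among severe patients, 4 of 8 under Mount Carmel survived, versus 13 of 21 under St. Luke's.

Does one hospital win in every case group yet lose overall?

Yes

Mild: Mount Carmel 26/44 = 59.1%, St. Luke's 3/5 = 60.0% → St. Luke's
Critical: Mount Carmel 1/5 = 20.0%, St. Luke's 18/51 = 35.3% → St. Luke's
Moderate: Mount Carmel 10/19 = 52.6%, St. Luke's 17/26 = 65.4% → St. Luke's
Severe: Mount Carmel 4/8 = 50.0%, St. Luke's 13/21 = 61.9% → St. Luke's
Overall: Mount Carmel 41/76 = 53.9%, St. Luke's 51/103 = 49.5% → Mount Carmel
St. Luke's wins each case group but Mount Carmel wins overall — the comparison reverses. St. Luke's's patients skew toward critical, which has a lower base rate.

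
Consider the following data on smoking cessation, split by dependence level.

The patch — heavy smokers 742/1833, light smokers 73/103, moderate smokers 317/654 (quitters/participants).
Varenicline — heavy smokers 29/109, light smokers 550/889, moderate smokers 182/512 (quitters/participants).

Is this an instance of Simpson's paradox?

Yes

Heavy smokers: the patch 742/1833 = 40.5%, varenicline 29/109 = 26.6% → the patch
Light smokers: the patch 73/103 = 70.9%, varenicline 550/889 = 61.9% → the patch
Moderate smokers: the patch 317/654 = 48.5%, varenicline 182/512 = 35.5% → the patch
Overall: the patch 1132/2590 = 43.7%, varenicline 761/1510 = 50.4% → varenicline
The patch wins each dependence group but varenicline wins overall — the comparison reverses. The patch's participants skew toward heavy smokers, which has a lower base rate.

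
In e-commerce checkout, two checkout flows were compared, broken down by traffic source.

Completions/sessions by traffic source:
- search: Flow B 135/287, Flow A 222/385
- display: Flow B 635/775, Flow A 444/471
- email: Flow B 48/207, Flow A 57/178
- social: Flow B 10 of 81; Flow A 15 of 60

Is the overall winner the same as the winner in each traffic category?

Yes

Search: Flow B 135/287 = 47.0%, Flow A 222/385 = 57.7% → Flow A
Display: Flow B 635/775 = 81.9%, Flow A 444/471 = 94.3% → Flow A
Email: Flow B 48/207 = 23.2%, Flow A 57/178 = 32.0% → Flow A
Social: Flow B 10/81 = 12.3%, Flow A 15/60 = 25.0% → Flow A
Overall: Flow B 828/1350 = 61.3%, Flow A 738/1094 = 67.5% → Flow A
Flow A wins overall and in every traffic group — no reversal.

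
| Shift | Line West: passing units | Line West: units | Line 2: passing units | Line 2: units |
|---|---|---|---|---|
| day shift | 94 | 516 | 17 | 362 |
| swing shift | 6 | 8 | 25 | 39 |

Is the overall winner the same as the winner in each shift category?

Day shift: Line West 94/516 = 18.2%, Line 2 17/362 = 4.7% → Line West
Swing shift: Line West 6/8 = 75.0%, Line 2 25/39 = 64.1% → Line West
Overall: Line West 100/524 = 19.1%, Line 2 42/401 = 10.5% → Line West
Line West wins overall and in every shift group — no reversal.

Yes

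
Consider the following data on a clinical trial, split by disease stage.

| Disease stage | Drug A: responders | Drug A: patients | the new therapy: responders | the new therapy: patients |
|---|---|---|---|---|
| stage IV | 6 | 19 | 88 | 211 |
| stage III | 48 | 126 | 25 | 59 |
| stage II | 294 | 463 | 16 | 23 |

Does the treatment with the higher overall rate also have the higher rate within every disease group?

No

Stage IV: Drug A 6/19 = 31.6%, the new therapy 88/211 = 41.7% → the new therapy
Stage III: Drug A 48/126 = 38.1%, the new therapy 25/59 = 42.4% → the new therapy
Stage II: Drug A 294/463 = 63.5%, the new therapy 16/23 = 69.6% → the new therapy
Overall: Drug A 348/608 = 57.2%, the new therapy 129/293 = 44.0% → Drug A
The new therapy wins each disease group but Drug A wins overall — the comparison reverses. The new therapy's patients skew toward stage IV, which has a lower base rate.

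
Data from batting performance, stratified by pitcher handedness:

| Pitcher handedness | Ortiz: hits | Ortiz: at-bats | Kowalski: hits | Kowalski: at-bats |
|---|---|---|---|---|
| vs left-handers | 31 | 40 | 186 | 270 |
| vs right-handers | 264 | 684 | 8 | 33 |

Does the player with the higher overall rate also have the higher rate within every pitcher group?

No

Vs left-handers: Ortiz 31/40 = 77.5%, Kowalski 186/270 = 68.9% → Ortiz
Vs right-handers: Ortiz 264/684 = 38.6%, Kowalski 8/33 = 24.2% → Ortiz
Overall: Ortiz 295/724 = 40.7%, Kowalski 194/303 = 64.0% → Kowalski
Ortiz wins each pitcher group but Kowalski wins overall — the comparison reverses. Ortiz's at-bats skew toward vs right-handers, which has a lower base rate.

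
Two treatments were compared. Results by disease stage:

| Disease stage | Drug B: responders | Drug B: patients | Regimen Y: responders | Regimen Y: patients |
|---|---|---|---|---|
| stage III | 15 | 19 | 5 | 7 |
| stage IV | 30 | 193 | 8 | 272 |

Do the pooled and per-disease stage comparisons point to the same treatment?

Yes

Stage III: Drug B 15/19 = 78.9%, Regimen Y 5/7 = 71.4% → Drug B
Stage IV: Drug B 30/193 = 15.5%, Regimen Y 8/272 = 2.9% → Drug B
Overall: Drug B 45/212 = 21.2%, Regimen Y 13/279 = 4.7% → Drug B
Drug B wins overall and in every disease group — no reversal.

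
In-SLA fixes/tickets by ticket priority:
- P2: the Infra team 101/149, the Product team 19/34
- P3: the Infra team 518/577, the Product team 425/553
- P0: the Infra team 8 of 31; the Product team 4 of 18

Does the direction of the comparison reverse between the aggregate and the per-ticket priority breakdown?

P2: the Infra team 101/149 = 67.8%, the Product team 19/34 = 55.9% → the Infra team
P3: the Infra team 518/577 = 89.8%, the Product team 425/553 = 76.9% → the Infra team
P0: the Infra team 8/31 = 25.8%, the Product team 4/18 = 22.2% → the Infra team
Overall: the Infra team 627/757 = 82.8%, the Product team 448/605 = 74.0% → the Infra team
The Infra team wins overall and in every ticket group — no reversal.

No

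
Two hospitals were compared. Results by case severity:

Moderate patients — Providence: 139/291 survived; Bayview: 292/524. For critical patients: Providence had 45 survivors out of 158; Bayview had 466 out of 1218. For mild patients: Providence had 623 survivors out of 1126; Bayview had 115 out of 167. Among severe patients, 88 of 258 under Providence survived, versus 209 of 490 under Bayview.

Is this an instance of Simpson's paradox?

Yes

Moderate: Providence 139/291 = 47.8%, Bayview 292/524 = 55.7% → Bayview
Critical: Providence 45/158 = 28.5%, Bayview 466/1218 = 38.3% → Bayview
Mild: Providence 623/1126 = 55.3%, Bayview 115/167 = 68.9% → Bayview
Severe: Providence 88/258 = 34.1%, Bayview 209/490 = 42.7% → Bayview
Overall: Providence 895/1833 = 48.8%, Bayview 1082/2399 = 45.1% → Providence
Bayview wins each case group but Providence wins overall — the comparison reverses. Bayview's patients skew toward critical, which has a lower base rate.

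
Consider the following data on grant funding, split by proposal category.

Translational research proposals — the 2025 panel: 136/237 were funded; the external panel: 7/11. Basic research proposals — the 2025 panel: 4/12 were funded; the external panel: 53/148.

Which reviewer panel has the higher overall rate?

the 2025 panel

Translational research: the 2025 panel 136/237 = 57.4%, the external panel 7/11 = 63.6% → the external panel
Basic research: the 2025 panel 4/12 = 33.3%, the external panel 53/148 = 35.8% → the external panel
Overall: the 2025 panel 140/249 = 56.2%, the external panel 60/159 = 37.7% → the 2025 panel
(The external panel wins every proposal group but the 2025 panel wins overall — the external panel's proposals skew toward the low-rate basic research group.)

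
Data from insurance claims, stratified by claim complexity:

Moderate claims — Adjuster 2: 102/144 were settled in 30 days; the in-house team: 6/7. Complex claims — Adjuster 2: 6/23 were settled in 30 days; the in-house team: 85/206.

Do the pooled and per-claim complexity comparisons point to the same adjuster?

No

Moderate: Adjuster 2 102/144 = 70.8%, the in-house team 6/7 = 85.7% → the in-house team
Complex: Adjuster 2 6/23 = 26.1%, the in-house team 85/206 = 41.3% → the in-house team
Overall: Adjuster 2 108/167 = 64.7%, the in-house team 91/213 = 42.7% → Adjuster 2
The in-house team wins each claim group but Adjuster 2 wins overall — the comparison reverses. The in-house team's claims skew toward complex, which has a lower base rate.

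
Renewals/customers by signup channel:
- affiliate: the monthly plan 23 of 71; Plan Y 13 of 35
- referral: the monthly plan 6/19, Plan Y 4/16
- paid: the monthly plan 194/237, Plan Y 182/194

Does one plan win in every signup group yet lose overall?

No

Affiliate: the monthly plan 23/71 = 32.4%, Plan Y 13/35 = 37.1% → Plan Y
Referral: the monthly plan 6/19 = 31.6%, Plan Y 4/16 = 25.0% → the monthly plan
Paid: the monthly plan 194/237 = 81.9%, Plan Y 182/194 = 93.8% → Plan Y
Overall: the monthly plan 223/327 = 68.2%, Plan Y 199/245 = 81.2% → Plan Y
Neither sweeps: the monthly plan wins 1 of 3 groups, Plan Y wins 2. Plan Y wins overall but not every group — no Simpson reversal.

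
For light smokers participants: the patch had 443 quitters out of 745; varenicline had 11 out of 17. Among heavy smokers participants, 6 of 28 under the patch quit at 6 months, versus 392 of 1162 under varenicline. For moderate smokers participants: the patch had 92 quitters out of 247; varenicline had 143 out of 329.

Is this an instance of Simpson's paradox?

Yes

Light smokers: the patch 443/745 = 59.5%, varenicline 11/17 = 64.7% → varenicline
Heavy smokers: the patch 6/28 = 21.4%, varenicline 392/1162 = 33.7% → varenicline
Moderate smokers: the patch 92/247 = 37.2%, varenicline 143/329 = 43.5% → varenicline
Overall: the patch 541/1020 = 53.0%, varenicline 546/1508 = 36.2% → the patch
Varenicline wins each dependence group but the patch wins overall — the comparison reverses. Varenicline's participants skew toward heavy smokers, which has a lower base rate.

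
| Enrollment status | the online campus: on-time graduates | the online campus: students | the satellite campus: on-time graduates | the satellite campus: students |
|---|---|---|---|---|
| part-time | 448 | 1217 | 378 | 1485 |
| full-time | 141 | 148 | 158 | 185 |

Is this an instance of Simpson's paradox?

Part-time: the online campus 448/1217 = 36.8%, the satellite campus 378/1485 = 25.5% → the online campus
Full-time: the online campus 141/148 = 95.3%, the satellite campus 158/185 = 85.4% → the online campus
Overall: the online campus 589/1365 = 43.2%, the satellite campus 536/1670 = 32.1% → the online campus
The online campus wins overall and in every enrollment group — no reversal.

No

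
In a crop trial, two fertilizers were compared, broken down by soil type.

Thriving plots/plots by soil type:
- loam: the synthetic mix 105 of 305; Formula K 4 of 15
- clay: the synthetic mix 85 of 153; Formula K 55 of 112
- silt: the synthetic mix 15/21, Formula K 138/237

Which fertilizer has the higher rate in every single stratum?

Loam: the synthetic mix 105/305 = 34.4%, Formula K 4/15 = 26.7% → the synthetic mix
Clay: the synthetic mix 85/153 = 55.6%, Formula K 55/112 = 49.1% → the synthetic mix
Silt: the synthetic mix 15/21 = 71.4%, Formula K 138/237 = 58.2% → the synthetic mix
The synthetic mix has the higher rate in all 3 groups.

the synthetic mix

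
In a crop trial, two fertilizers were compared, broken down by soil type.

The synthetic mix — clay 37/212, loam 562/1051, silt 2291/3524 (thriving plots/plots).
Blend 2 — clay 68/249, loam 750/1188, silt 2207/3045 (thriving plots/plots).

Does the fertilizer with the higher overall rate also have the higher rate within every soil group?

Clay: the synthetic mix 37/212 = 17.5%, Blend 2 68/249 = 27.3% → Blend 2
Loam: the synthetic mix 562/1051 = 53.5%, Blend 2 750/1188 = 63.1% → Blend 2
Silt: the synthetic mix 2291/3524 = 65.0%, Blend 2 2207/3045 = 72.5% → Blend 2
Overall: the synthetic mix 2890/4787 = 60.4%, Blend 2 3025/4482 = 67.5% → Blend 2
Blend 2 wins overall and in every soil group — no reversal.

Yes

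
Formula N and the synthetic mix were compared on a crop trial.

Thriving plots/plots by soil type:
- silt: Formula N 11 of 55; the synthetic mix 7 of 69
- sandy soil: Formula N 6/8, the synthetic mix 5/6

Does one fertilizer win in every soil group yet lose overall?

Silt: Formula N 11/55 = 20.0%, the synthetic mix 7/69 = 10.1% → Formula N
Sandy soil: Formula N 6/8 = 75.0%, the synthetic mix 5/6 = 83.3% → the synthetic mix
Overall: Formula N 17/63 = 27.0%, the synthetic mix 12/75 = 16.0% → Formula N
Neither sweeps: Formula N wins 1 of 2 groups, the synthetic mix wins 1. Formula N wins overall but not every group — no Simpson reversal.

No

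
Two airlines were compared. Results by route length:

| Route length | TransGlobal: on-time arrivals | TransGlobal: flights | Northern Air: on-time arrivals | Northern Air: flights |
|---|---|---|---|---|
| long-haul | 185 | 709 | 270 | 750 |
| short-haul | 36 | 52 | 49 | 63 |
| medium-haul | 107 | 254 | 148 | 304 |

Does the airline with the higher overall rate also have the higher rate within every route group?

Long-haul: TransGlobal 185/709 = 26.1%, Northern Air 270/750 = 36.0% → Northern Air
Short-haul: TransGlobal 36/52 = 69.2%, Northern Air 49/63 = 77.8% → Northern Air
Medium-haul: TransGlobal 107/254 = 42.1%, Northern Air 148/304 = 48.7% → Northern Air
Overall: TransGlobal 328/1015 = 32.3%, Northern Air 467/1117 = 41.8% → Northern Air
Northern Air wins overall and in every route group — no reversal.

Yes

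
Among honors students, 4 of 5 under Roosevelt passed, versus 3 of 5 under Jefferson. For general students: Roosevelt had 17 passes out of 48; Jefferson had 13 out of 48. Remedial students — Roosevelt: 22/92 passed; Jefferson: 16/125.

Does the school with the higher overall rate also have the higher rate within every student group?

Yes

Honors: Roosevelt 4/5 = 80.0%, Jefferson 3/5 = 60.0% → Roosevelt
General: Roosevelt 17/48 = 35.4%, Jefferson 13/48 = 27.1% → Roosevelt
Remedial: Roosevelt 22/92 = 23.9%, Jefferson 16/125 = 12.8% → Roosevelt
Overall: Roosevelt 43/145 = 29.7%, Jefferson 32/178 = 18.0% → Roosevelt
Roosevelt wins overall and in every student group — no reversal.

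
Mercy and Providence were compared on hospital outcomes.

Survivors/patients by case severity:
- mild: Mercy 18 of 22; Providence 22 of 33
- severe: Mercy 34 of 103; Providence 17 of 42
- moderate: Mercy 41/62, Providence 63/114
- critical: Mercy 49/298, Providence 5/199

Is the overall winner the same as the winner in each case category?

No

Mild: Mercy 18/22 = 81.8%, Providence 22/33 = 66.7% → Mercy
Severe: Mercy 34/103 = 33.0%, Providence 17/42 = 40.5% → Providence
Moderate: Mercy 41/62 = 66.1%, Providence 63/114 = 55.3% → Mercy
Critical: Mercy 49/298 = 16.4%, Providence 5/199 = 2.5% → Mercy
Overall: Mercy 142/485 = 29.3%, Providence 107/388 = 27.6% → Mercy
Neither sweeps: Mercy wins 3 of 4 groups, Providence wins 1. Mercy wins overall but not every group — no Simpson reversal.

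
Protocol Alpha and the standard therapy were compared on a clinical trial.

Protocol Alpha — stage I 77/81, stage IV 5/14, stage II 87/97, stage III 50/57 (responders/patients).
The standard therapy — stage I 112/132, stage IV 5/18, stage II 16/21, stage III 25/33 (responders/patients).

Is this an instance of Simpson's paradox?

No

Stage I: Protocol Alpha 77/81 = 95.1%, the standard therapy 112/132 = 84.8% → Protocol Alpha
Stage IV: Protocol Alpha 5/14 = 35.7%, the standard therapy 5/18 = 27.8% → Protocol Alpha
Stage II: Protocol Alpha 87/97 = 89.7%, the standard therapy 16/21 = 76.2% → Protocol Alpha
Stage III: Protocol Alpha 50/57 = 87.7%, the standard therapy 25/33 = 75.8% → Protocol Alpha
Overall: Protocol Alpha 219/249 = 88.0%, the standard therapy 158/204 = 77.5% → Protocol Alpha
Protocol Alpha wins overall and in every disease group — no reversal.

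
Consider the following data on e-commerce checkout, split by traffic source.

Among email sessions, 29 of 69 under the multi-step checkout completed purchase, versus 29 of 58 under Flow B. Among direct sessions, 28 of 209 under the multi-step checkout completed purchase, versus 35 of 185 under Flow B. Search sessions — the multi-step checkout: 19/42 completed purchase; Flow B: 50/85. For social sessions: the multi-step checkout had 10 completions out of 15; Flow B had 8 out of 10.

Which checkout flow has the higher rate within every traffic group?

Flow B

Email: the multi-step checkout 29/69 = 42.0%, Flow B 29/58 = 50.0% → Flow B
Direct: the multi-step checkout 28/209 = 13.4%, Flow B 35/185 = 18.9% → Flow B
Search: the multi-step checkout 19/42 = 45.2%, Flow B 50/85 = 58.8% → Flow B
Social: the multi-step checkout 10/15 = 66.7%, Flow B 8/10 = 80.0% → Flow B
Flow B has the higher rate in all 4 groups.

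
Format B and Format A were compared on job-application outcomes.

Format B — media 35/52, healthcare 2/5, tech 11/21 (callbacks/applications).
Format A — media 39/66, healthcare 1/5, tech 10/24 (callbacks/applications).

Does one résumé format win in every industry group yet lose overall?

Media: Format B 35/52 = 67.3%, Format A 39/66 = 59.1% → Format B
Healthcare: Format B 2/5 = 40.0%, Format A 1/5 = 20.0% → Format B
Tech: Format B 11/21 = 52.4%, Format A 10/24 = 41.7% → Format B
Overall: Format B 48/78 = 61.5%, Format A 50/95 = 52.6% → Format B
Format B wins overall and in every industry group — no reversal.

No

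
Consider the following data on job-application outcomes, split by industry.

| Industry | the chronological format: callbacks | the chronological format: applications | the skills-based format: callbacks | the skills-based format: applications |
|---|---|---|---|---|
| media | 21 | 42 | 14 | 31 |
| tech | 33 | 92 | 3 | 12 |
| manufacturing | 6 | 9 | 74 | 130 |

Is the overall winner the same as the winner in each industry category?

No

Media: the chronological format 21/42 = 50.0%, the skills-based format 14/31 = 45.2% → the chronological format
Tech: the chronological format 33/92 = 35.9%, the skills-based format 3/12 = 25.0% → the chronological format
Manufacturing: the chronological format 6/9 = 66.7%, the skills-based format 74/130 = 56.9% → the chronological format
Overall: the chronological format 60/143 = 42.0%, the skills-based format 91/173 = 52.6% → the skills-based format
The chronological format wins each industry group but the skills-based format wins overall — the comparison reverses. The chronological format's applications skew toward tech, which has a lower base rate.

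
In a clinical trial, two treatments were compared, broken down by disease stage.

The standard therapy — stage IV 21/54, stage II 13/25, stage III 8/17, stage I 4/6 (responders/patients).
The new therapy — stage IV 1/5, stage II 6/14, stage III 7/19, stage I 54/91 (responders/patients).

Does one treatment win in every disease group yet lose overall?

Yes

Stage IV: the standard therapy 21/54 = 38.9%, the new therapy 1/5 = 20.0% → the standard therapy
Stage II: the standard therapy 13/25 = 52.0%, the new therapy 6/14 = 42.9% → the standard therapy
Stage III: the standard therapy 8/17 = 47.1%, the new therapy 7/19 = 36.8% → the standard therapy
Stage I: the standard therapy 4/6 = 66.7%, the new therapy 54/91 = 59.3% → the standard therapy
Overall: the standard therapy 46/102 = 45.1%, the new therapy 68/129 = 52.7% → the new therapy
The standard therapy wins each disease group but the new therapy wins overall — the comparison reverses. The standard therapy's patients skew toward stage IV, which has a lower base rate.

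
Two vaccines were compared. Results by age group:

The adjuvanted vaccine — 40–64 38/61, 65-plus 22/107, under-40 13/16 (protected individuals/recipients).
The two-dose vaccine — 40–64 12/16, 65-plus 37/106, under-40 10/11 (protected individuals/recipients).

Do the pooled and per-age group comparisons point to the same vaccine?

40–64: the adjuvanted vaccine 38/61 = 62.3%, the two-dose vaccine 12/16 = 75.0% → the two-dose vaccine
65-plus: the adjuvanted vaccine 22/107 = 20.6%, the two-dose vaccine 37/106 = 34.9% → the two-dose vaccine
Under-40: the adjuvanted vaccine 13/16 = 81.2%, the two-dose vaccine 10/11 = 90.9% → the two-dose vaccine
Overall: the adjuvanted vaccine 73/184 = 39.7%, the two-dose vaccine 59/133 = 44.4% → the two-dose vaccine
The two-dose vaccine wins overall and in every age group — no reversal.

Yes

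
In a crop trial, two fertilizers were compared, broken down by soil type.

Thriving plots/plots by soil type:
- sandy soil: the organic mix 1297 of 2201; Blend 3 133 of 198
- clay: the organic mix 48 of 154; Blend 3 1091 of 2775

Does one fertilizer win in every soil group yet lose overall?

Yes

Sandy soil: the organic mix 1297/2201 = 58.9%, Blend 3 133/198 = 67.2% → Blend 3
Clay: the organic mix 48/154 = 31.2%, Blend 3 1091/2775 = 39.3% → Blend 3
Overall: the organic mix 1345/2355 = 57.1%, Blend 3 1224/2973 = 41.2% → the organic mix
Blend 3 wins each soil group but the organic mix wins overall — the comparison reverses. Blend 3's plots skew toward clay, which has a lower base rate.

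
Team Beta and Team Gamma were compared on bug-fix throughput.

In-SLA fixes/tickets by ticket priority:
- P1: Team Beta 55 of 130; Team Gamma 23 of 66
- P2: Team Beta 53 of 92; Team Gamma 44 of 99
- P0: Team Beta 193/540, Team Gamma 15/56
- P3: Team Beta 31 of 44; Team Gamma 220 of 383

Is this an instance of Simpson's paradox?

P1: Team Beta 55/130 = 42.3%, Team Gamma 23/66 = 34.8% → Team Beta
P2: Team Beta 53/92 = 57.6%, Team Gamma 44/99 = 44.4% → Team Beta
P0: Team Beta 193/540 = 35.7%, Team Gamma 15/56 = 26.8% → Team Beta
P3: Team Beta 31/44 = 70.5%, Team Gamma 220/383 = 57.4% → Team Beta
Overall: Team Beta 332/806 = 41.2%, Team Gamma 302/604 = 50.0% → Team Gamma
Team Beta wins each ticket group but Team Gamma wins overall — the comparison reverses. Team Beta's tickets skew toward P0, which has a lower base rate.

Yes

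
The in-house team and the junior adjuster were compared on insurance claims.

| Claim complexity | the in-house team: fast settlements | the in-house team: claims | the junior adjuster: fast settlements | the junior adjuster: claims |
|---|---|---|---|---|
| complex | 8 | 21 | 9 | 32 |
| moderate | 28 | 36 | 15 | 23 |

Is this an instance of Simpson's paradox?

Complex: the in-house team 8/21 = 38.1%, the junior adjuster 9/32 = 28.1% → the in-house team
Moderate: the in-house team 28/36 = 77.8%, the junior adjuster 15/23 = 65.2% → the in-house team
Overall: the in-house team 36/57 = 63.2%, the junior adjuster 24/55 = 43.6% → the in-house team
The in-house team wins overall and in every claim group — no reversal.

No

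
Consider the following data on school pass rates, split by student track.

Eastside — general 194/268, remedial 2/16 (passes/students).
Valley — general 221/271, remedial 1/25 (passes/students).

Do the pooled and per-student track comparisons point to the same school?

General: Eastside 194/268 = 72.4%, Valley 221/271 = 81.5% → Valley
Remedial: Eastside 2/16 = 12.5%, Valley 1/25 = 4.0% → Eastside
Overall: Eastside 196/284 = 69.0%, Valley 222/296 = 75.0% → Valley
Neither sweeps: Eastside wins 1 of 2 groups, Valley wins 1. Valley wins overall but not every group — no Simpson reversal.

No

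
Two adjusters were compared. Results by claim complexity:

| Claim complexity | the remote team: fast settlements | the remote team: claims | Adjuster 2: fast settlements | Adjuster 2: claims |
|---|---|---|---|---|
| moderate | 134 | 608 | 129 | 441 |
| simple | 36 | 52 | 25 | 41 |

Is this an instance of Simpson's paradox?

Moderate: the remote team 134/608 = 22.0%, Adjuster 2 129/441 = 29.3% → Adjuster 2
Simple: the remote team 36/52 = 69.2%, Adjuster 2 25/41 = 61.0% → the remote team
Overall: the remote team 170/660 = 25.8%, Adjuster 2 154/482 = 32.0% → Adjuster 2
Neither sweeps: the remote team wins 1 of 2 groups, Adjuster 2 wins 1. Adjuster 2 wins overall but not every group — no Simpson reversal.

No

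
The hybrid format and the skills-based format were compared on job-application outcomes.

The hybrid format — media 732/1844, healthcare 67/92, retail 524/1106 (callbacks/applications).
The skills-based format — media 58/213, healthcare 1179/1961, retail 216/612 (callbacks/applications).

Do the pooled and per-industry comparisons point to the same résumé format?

No

Media: the hybrid format 732/1844 = 39.7%, the skills-based format 58/213 = 27.2% → the hybrid format
Healthcare: the hybrid format 67/92 = 72.8%, the skills-based format 1179/1961 = 60.1% → the hybrid format
Retail: the hybrid format 524/1106 = 47.4%, the skills-based format 216/612 = 35.3% → the hybrid format
Overall: the hybrid format 1323/3042 = 43.5%, the skills-based format 1453/2786 = 52.2% → the skills-based format
The hybrid format wins each industry group but the skills-based format wins overall — the comparison reverses. The hybrid format's applications skew toward media, which has a lower base rate.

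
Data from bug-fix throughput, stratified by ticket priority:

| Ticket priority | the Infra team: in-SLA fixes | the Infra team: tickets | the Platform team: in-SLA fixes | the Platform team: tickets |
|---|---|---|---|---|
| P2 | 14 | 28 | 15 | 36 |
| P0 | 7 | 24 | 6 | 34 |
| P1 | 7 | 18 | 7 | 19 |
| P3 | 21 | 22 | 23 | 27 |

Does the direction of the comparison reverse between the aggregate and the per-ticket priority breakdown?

No

P2: the Infra team 14/28 = 50.0%, the Platform team 15/36 = 41.7% → the Infra team
P0: the Infra team 7/24 = 29.2%, the Platform team 6/34 = 17.6% → the Infra team
P1: the Infra team 7/18 = 38.9%, the Platform team 7/19 = 36.8% → the Infra team
P3: the Infra team 21/22 = 95.5%, the Platform team 23/27 = 85.2% → the Infra team
Overall: the Infra team 49/92 = 53.3%, the Platform team 51/116 = 44.0% → the Infra team
The Infra team wins overall and in every ticket group — no reversal.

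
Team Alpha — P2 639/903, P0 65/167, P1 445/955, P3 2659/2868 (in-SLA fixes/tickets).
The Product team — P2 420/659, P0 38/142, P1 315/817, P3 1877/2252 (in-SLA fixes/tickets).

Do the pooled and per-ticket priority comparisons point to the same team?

P2: Team Alpha 639/903 = 70.8%, the Product team 420/659 = 63.7% → Team Alpha
P0: Team Alpha 65/167 = 38.9%, the Product team 38/142 = 26.8% → Team Alpha
P1: Team Alpha 445/955 = 46.6%, the Product team 315/817 = 38.6% → Team Alpha
P3: Team Alpha 2659/2868 = 92.7%, the Product team 1877/2252 = 83.3% → Team Alpha
Overall: Team Alpha 3808/4893 = 77.8%, the Product team 2650/3870 = 68.5% → Team Alpha
Team Alpha wins overall and in every ticket group — no reversal.

Yes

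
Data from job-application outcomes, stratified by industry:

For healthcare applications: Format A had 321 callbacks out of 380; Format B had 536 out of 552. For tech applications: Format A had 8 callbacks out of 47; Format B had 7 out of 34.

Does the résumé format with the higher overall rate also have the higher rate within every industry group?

Yes

Healthcare: Format A 321/380 = 84.5%, Format B 536/552 = 97.1% → Format B
Tech: Format A 8/47 = 17.0%, Format B 7/34 = 20.6% → Format B
Overall: Format A 329/427 = 77.0%, Format B 543/586 = 92.7% → Format B
Format B wins overall and in every industry group — no reversal.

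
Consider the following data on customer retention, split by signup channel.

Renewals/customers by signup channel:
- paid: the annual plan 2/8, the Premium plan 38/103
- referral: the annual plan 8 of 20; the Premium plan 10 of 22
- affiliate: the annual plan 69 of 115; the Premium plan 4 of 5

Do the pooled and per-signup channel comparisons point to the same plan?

No

Paid: the annual plan 2/8 = 25.0%, the Premium plan 38/103 = 36.9% → the Premium plan
Referral: the annual plan 8/20 = 40.0%, the Premium plan 10/22 = 45.5% → the Premium plan
Affiliate: the annual plan 69/115 = 60.0%, the Premium plan 4/5 = 80.0% → the Premium plan
Overall: the annual plan 79/143 = 55.2%, the Premium plan 52/130 = 40.0% → the annual plan
The Premium plan wins each signup group but the annual plan wins overall — the comparison reverses. The Premium plan's customers skew toward paid, which has a lower base rate.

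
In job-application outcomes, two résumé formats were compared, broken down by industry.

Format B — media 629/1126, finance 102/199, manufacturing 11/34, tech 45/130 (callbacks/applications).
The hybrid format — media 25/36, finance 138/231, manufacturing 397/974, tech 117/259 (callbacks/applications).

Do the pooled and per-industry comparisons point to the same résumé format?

Media: Format B 629/1126 = 55.9%, the hybrid format 25/36 = 69.4% → the hybrid format
Finance: Format B 102/199 = 51.3%, the hybrid format 138/231 = 59.7% → the hybrid format
Manufacturing: Format B 11/34 = 32.4%, the hybrid format 397/974 = 40.8% → the hybrid format
Tech: Format B 45/130 = 34.6%, the hybrid format 117/259 = 45.2% → the hybrid format
Overall: Format B 787/1489 = 52.9%, the hybrid format 677/1500 = 45.1% → Format B
The hybrid format wins each industry group but Format B wins overall — the comparison reverses. The hybrid format's applications skew toward manufacturing, which has a lower base rate.

No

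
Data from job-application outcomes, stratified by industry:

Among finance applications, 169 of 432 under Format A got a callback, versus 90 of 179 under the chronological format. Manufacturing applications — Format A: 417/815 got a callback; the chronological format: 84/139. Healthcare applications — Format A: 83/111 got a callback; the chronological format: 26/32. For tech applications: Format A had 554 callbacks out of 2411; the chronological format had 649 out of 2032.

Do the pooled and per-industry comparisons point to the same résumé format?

Finance: Format A 169/432 = 39.1%, the chronological format 90/179 = 50.3% → the chronological format
Manufacturing: Format A 417/815 = 51.2%, the chronological format 84/139 = 60.4% → the chronological format
Healthcare: Format A 83/111 = 74.8%, the chronological format 26/32 = 81.2% → the chronological format
Tech: Format A 554/2411 = 23.0%, the chronological format 649/2032 = 31.9% → the chronological format
Overall: Format A 1223/3769 = 32.4%, the chronological format 849/2382 = 35.6% → the chronological format
The chronological format wins overall and in every industry group — no reversal.

Yes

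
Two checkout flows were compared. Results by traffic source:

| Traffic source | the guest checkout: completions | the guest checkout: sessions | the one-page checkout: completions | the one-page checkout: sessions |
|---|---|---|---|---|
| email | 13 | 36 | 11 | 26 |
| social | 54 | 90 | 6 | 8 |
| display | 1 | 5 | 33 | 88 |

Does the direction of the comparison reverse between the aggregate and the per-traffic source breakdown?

Email: the guest checkout 13/36 = 36.1%, the one-page checkout 11/26 = 42.3% → the one-page checkout
Social: the guest checkout 54/90 = 60.0%, the one-page checkout 6/8 = 75.0% → the one-page checkout
Display: the guest checkout 1/5 = 20.0%, the one-page checkout 33/88 = 37.5% → the one-page checkout
Overall: the guest checkout 68/131 = 51.9%, the one-page checkout 50/122 = 41.0% → the guest checkout
The one-page checkout wins each traffic group but the guest checkout wins overall — the comparison reverses. The one-page checkout's sessions skew toward display, which has a lower base rate.

Yes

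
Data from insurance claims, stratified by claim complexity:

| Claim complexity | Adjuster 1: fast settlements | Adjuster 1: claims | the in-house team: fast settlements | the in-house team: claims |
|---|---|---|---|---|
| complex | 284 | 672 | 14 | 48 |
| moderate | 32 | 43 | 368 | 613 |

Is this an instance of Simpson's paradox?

Yes

Complex: Adjuster 1 284/672 = 42.3%, the in-house team 14/48 = 29.2% → Adjuster 1
Moderate: Adjuster 1 32/43 = 74.4%, the in-house team 368/613 = 60.0% → Adjuster 1
Overall: Adjuster 1 316/715 = 44.2%, the in-house team 382/661 = 57.8% → the in-house team
Adjuster 1 wins each claim group but the in-house team wins overall — the comparison reverses. Adjuster 1's claims skew toward complex, which has a lower base rate.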